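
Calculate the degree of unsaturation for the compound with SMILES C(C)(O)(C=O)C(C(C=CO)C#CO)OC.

Molecular formula from the SMILES: C10H14O5.
DoU = (2C + 2 + N − H − X)/2 = (2·10 + 2 + 0 − 14 − 0)/2 = 8/2 = 4.
(Structurally: 0 ring(s) + 4 π bond(s) = 4.)

4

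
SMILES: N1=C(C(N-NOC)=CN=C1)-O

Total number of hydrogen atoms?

8

Hydrogens are implicit in SMILES; fill each atom to its normal valence:
  2 × C (aromatic): 1 H each → 2
  2 × C (aromatic): no H
  2 × N: 1 H each → 2
  2 × N (aromatic): no H
  1 × C: 3 H
  1 × O: 1 H
  1 × O: no H
  Total hydrogens = 8.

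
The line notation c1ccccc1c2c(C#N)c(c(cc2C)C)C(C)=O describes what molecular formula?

Heavy atoms from the SMILES: 17 C, 1 N, 1 O.
Implicit hydrogens by atom environment:
  6 × C (aromatic): 1 H each → 6
  6 × C (aromatic): no H
  3 × C: 3 H each → 9
  2 × C: no H
  1 × N: no H
  1 × O: no H
  Total hydrogens = 15.
Molecular formula: C17H15NO

C17H15NO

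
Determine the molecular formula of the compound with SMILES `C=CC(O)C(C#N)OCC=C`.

C8H11NO2

Heavy atoms from the SMILES: 8 C, 1 N, 2 O.
Implicit hydrogens by atom environment:
  4 × C: 1 H each → 4
  3 × C: 2 H each → 6
  1 × C: no H
  1 × N: no H
  1 × O: 1 H
  1 × O: no H
  Total hydrogens = 11.
Molecular formula: C8H11NO2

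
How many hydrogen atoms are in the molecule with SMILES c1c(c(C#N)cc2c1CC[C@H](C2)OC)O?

Hydrogens are implicit in SMILES; fill each atom to its normal valence:
  4 × C (aromatic): no H
  3 × C: 2 H each → 6
  2 × C (aromatic): 1 H each → 2
  1 × C: 3 H
  1 × C: 1 H
  1 × C: no H
  1 × N: no H
  1 × O: 1 H
  1 × O: no H
  Total hydrogens = 13.

13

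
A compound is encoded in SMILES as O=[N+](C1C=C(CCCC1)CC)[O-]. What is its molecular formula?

C9H15NO2

Heavy atoms from the SMILES: 9 C, 1 N, 2 O.
Implicit hydrogens by atom environment:
  5 × C: 2 H each → 10
  2 × C: 1 H each → 2
  1 × C: 3 H
  1 × C: no H
  1 × N (charge +1): no H
  1 × O: no H
  1 × O (charge -1): no H
  Total hydrogens = 15.
Molecular formula: C9H15NO2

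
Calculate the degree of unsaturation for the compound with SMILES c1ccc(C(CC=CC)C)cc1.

Molecular formula from the SMILES: C12H16.
DoU = (2C + 2 + N − H − X)/2 = (2·12 + 2 + 0 − 16 − 0)/2 = 10/2 = 5.
(Structurally: 1 ring(s) + 4 π bond(s) = 5.)

5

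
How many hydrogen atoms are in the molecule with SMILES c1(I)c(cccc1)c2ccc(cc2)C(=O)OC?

Hydrogens are implicit in SMILES; fill each atom to its normal valence:
  8 × C (aromatic): 1 H each → 8
  4 × C (aromatic): no H
  2 × O: no H
  1 × C: 3 H
  1 × C: no H
  1 × I: no H
  Total hydrogens = 11.

11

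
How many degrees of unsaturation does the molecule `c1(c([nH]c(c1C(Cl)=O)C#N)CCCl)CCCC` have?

6

Molecular formula from the SMILES: C12H14Cl2N2O.
DoU = (2C + 2 + N − H − X)/2 = (2·12 + 2 + 2 − 14 − 2)/2 = 12/2 = 6.
(Structurally: 1 ring(s) + 5 π bond(s) = 6.)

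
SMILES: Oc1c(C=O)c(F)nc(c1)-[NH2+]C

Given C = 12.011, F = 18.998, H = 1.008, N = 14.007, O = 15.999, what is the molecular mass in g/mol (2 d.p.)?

Molecular formula: C7H8FN2O2+.
M = 7×12.011 + 1×18.998 + 8×1.008 + 2×14.007 + 2×15.999 = 171.15 g/mol.

171.15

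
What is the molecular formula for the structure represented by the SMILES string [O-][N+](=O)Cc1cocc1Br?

C5H4BrNO3

Heavy atoms from the SMILES: 1 Br, 5 C, 1 N, 3 O.
Implicit hydrogens by atom environment:
  2 × C (aromatic): 1 H each → 2
  2 × C (aromatic): no H
  1 × Br: no H
  1 × C: 2 H
  1 × N (charge +1): no H
  1 × O (aromatic): no H
  1 × O: no H
  1 × O (charge -1): no H
  Total hydrogens = 4.
Molecular formula: C5H4BrNO3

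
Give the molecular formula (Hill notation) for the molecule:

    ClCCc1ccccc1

Heavy atoms from the SMILES: 8 C, 1 Cl.
Implicit hydrogens by atom environment:
  5 × C (aromatic): 1 H each → 5
  2 × C: 2 H each → 4
  1 × C (aromatic): no H
  1 × Cl: no H
  Total hydrogens = 9.
Molecular formula: C8H9Cl

C8H9Cl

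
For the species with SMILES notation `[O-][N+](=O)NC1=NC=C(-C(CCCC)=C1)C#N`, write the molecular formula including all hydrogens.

Heavy atoms from the SMILES: 10 C, 4 N, 2 O.
Implicit hydrogens by atom environment:
  3 × C: 2 H each → 6
  3 × C (aromatic): no H
  2 × C (aromatic): 1 H each → 2
  1 × C: 3 H
  1 × C: no H
  1 × N: 1 H
  1 × N (aromatic): no H
  1 × N: no H
  1 × N (charge +1): no H
  1 × O: no H
  1 × O (charge -1): no H
  Total hydrogens = 12.
Molecular formula: C10H12N4O2

C10H12N4O2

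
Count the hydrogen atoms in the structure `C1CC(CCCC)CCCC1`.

22

Hydrogens are implicit in SMILES; fill each atom to its normal valence:
  9 × C: 2 H each → 18
  1 × C: 3 H
  1 × C: 1 H
  Total hydrogens = 22.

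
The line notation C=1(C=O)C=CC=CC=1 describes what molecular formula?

Heavy atoms from the SMILES: 7 C, 1 O.
Implicit hydrogens by atom environment:
  5 × C (aromatic): 1 H each → 5
  1 × C: 1 H
  1 × C (aromatic): no H
  1 × O: no H
  Total hydrogens = 6.
Molecular formula: C7H6O

C7H6O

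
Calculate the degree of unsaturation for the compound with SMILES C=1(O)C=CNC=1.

Molecular formula from the SMILES: C4H5NO.
DoU = (2C + 2 + N − H − X)/2 = (2·4 + 2 + 1 − 5 − 0)/2 = 6/2 = 3.
(Structurally: 1 ring(s) + 2 π bond(s) = 3.)

3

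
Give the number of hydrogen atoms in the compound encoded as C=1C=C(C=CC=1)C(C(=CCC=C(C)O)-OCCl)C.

Hydrogens are implicit in SMILES; fill each atom to its normal valence:
  5 × C (aromatic): 1 H each → 5
  3 × C: 1 H each → 3
  2 × C: 3 H each → 6
  2 × C: 2 H each → 4
  2 × C: no H
  1 × C (aromatic): no H
  1 × Cl: no H
  1 × O: 1 H
  1 × O: no H
  Total hydrogens = 19.

19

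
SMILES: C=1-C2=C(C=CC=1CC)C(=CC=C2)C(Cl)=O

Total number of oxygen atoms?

The symbol for oxygen appears 1 time in the SMILES.

1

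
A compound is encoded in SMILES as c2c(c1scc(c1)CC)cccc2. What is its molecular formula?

C12H12S

Heavy atoms from the SMILES: 12 C, 1 S.
Implicit hydrogens by atom environment:
  7 × C (aromatic): 1 H each → 7
  3 × C (aromatic): no H
  1 × C: 3 H
  1 × C: 2 H
  1 × S (aromatic): no H
  Total hydrogens = 12.
Molecular formula: C12H12S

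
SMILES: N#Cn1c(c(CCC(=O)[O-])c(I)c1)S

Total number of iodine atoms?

The symbol for iodine appears 1 time in the SMILES.

1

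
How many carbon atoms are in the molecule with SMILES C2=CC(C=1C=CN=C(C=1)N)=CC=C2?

The symbol for carbon appears 11 times in the SMILES.

11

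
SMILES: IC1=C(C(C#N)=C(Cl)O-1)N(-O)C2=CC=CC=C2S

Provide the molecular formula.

C11H6ClIN2O2S

Heavy atoms from the SMILES: 11 C, 1 Cl, 1 I, 2 N, 2 O, 1 S.
Implicit hydrogens by atom environment:
  6 × C (aromatic): no H
  4 × C (aromatic): 1 H each → 4
  2 × N: no H
  1 × C: no H
  1 × Cl: no H
  1 × I: no H
  1 × O: 1 H
  1 × O (aromatic): no H
  1 × S: 1 H
  Total hydrogens = 6.
Molecular formula: C11H6ClIN2O2S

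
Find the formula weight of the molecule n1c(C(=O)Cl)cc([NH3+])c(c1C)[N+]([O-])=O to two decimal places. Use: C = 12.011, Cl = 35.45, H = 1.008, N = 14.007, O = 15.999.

216.60

Molecular formula: C7H7ClN3O3+.
M = 7×12.011 + 1×35.45 + 7×1.008 + 3×14.007 + 3×15.999 = 216.60 g/mol.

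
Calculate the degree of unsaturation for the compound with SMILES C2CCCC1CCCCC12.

2

Molecular formula from the SMILES: C10H18.
DoU = (2C + 2 + N − H − X)/2 = (2·10 + 2 + 0 − 18 − 0)/2 = 4/2 = 2.
(Structurally: 2 ring(s) + 0 π bond(s) = 2.)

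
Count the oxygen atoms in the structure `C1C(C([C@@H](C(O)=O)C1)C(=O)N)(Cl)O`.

The symbol for oxygen appears 4 times in the SMILES.

4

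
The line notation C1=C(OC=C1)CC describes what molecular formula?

C6H8O

Heavy atoms from the SMILES: 6 C, 1 O.
Implicit hydrogens by atom environment:
  3 × C (aromatic): 1 H each → 3
  1 × C: 3 H
  1 × C: 2 H
  1 × C (aromatic): no H
  1 × O (aromatic): no H
  Total hydrogens = 8.
Molecular formula: C6H8O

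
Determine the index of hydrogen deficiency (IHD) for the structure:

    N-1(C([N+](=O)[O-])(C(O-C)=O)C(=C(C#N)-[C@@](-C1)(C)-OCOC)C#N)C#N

10

Molecular formula from the SMILES: C13H13N5O6.
DoU = (2C + 2 + N − H − X)/2 = (2·13 + 2 + 5 − 13 − 0)/2 = 20/2 = 10.
(Structurally: 1 ring(s) + 9 π bond(s) = 10.)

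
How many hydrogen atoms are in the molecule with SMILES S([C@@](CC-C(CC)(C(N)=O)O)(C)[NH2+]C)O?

21

Hydrogens are implicit in SMILES; fill each atom to its normal valence:
  3 × C: 3 H each → 9
  3 × C: 2 H each → 6
  3 × C: no H
  2 × O: 1 H each → 2
  1 × N: 2 H
  1 × N (charge +1): 2 H
  1 × O: no H
  1 × S: no H
  Total hydrogens = 21.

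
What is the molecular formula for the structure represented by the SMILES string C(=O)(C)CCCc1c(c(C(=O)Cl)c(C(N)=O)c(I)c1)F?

C13H12ClFINO3

Heavy atoms from the SMILES: 13 C, 1 Cl, 1 F, 1 I, 1 N, 3 O.
Implicit hydrogens by atom environment:
  5 × C (aromatic): no H
  3 × C: 2 H each → 6
  3 × C: no H
  3 × O: no H
  1 × C: 3 H
  1 × C (aromatic): 1 H
  1 × Cl: no H
  1 × F: no H
  1 × I: no H
  1 × N: 2 H
  Total hydrogens = 12.
Molecular formula: C13H12ClFINO3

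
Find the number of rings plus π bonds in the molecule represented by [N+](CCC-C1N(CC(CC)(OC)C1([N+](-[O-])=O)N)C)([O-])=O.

3

Molecular formula from the SMILES: C11H22N4O5.
DoU = (2C + 2 + N − H − X)/2 = (2·11 + 2 + 4 − 22 − 0)/2 = 6/2 = 3.
(Structurally: 1 ring(s) + 2 π bond(s) = 3.)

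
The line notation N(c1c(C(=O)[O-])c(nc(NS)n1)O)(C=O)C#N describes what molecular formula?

C7H4N5O4S-

Heavy atoms from the SMILES: 7 C, 5 N, 4 O, 1 S.
Implicit hydrogens by atom environment:
  4 × C (aromatic): no H
  2 × C: no H
  2 × N (aromatic): no H
  2 × N: no H
  2 × O: no H
  1 × C: 1 H
  1 × N: 1 H
  1 × O: 1 H
  1 × O (charge -1): no H
  1 × S: 1 H
  Total hydrogens = 4.
Net charge -1.
Molecular formula: C7H4N5O4S-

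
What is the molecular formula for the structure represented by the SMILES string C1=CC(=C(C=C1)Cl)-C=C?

Heavy atoms from the SMILES: 8 C, 1 Cl.
Implicit hydrogens by atom environment:
  4 × C (aromatic): 1 H each → 4
  2 × C (aromatic): no H
  1 × C: 2 H
  1 × C: 1 H
  1 × Cl: no H
  Total hydrogens = 7.
Molecular formula: C8H7Cl

C8H7Cl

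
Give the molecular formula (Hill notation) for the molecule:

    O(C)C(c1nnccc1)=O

Heavy atoms from the SMILES: 6 C, 2 N, 2 O.
Implicit hydrogens by atom environment:
  3 × C (aromatic): 1 H each → 3
  2 × N (aromatic): no H
  2 × O: no H
  1 × C: 3 H
  1 × C (aromatic): no H
  1 × C: no H
  Total hydrogens = 6.
Molecular formula: C6H6N2O2

C6H6N2O2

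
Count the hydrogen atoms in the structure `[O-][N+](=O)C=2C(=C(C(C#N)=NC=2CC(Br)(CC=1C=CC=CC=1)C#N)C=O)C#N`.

Hydrogens are implicit in SMILES; fill each atom to its normal valence:
  6 × C (aromatic): no H
  5 × C (aromatic): 1 H each → 5
  4 × C: no H
  3 × N: no H
  2 × C: 2 H each → 4
  2 × O: no H
  1 × Br: no H
  1 × C: 1 H
  1 × N (aromatic): no H
  1 × N (charge +1): no H
  1 × O (charge -1): no H
  Total hydrogens = 10.

10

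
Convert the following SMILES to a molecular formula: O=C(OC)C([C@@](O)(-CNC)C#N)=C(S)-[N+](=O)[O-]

C8H11N3O5S

Heavy atoms from the SMILES: 8 C, 3 N, 5 O, 1 S.
Implicit hydrogens by atom environment:
  5 × C: no H
  3 × O: no H
  2 × C: 3 H each → 6
  1 × C: 2 H
  1 × N: 1 H
  1 × N (charge +1): no H
  1 × N: no H
  1 × O: 1 H
  1 × O (charge -1): no H
  1 × S: 1 H
  Total hydrogens = 11.
Molecular formula: C8H11N3O5S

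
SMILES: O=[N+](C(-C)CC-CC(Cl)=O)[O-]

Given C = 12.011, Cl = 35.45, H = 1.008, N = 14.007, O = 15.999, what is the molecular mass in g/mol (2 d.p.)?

179.60

Molecular formula: C6H10ClNO3.
M = 6×12.011 + 1×35.45 + 10×1.008 + 1×14.007 + 3×15.999 = 179.60 g/mol.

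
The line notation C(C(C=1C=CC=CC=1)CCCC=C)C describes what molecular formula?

C14H20

Heavy atoms from the SMILES: 14 C.
Implicit hydrogens by atom environment:
  5 × C: 2 H each → 10
  5 × C (aromatic): 1 H each → 5
  2 × C: 1 H each → 2
  1 × C: 3 H
  1 × C (aromatic): no H
  Total hydrogens = 20.
Molecular formula: C14H20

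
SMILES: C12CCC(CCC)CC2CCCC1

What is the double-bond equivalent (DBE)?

2

Molecular formula from the SMILES: C13H24.
DoU = (2C + 2 + N − H − X)/2 = (2·13 + 2 + 0 − 24 − 0)/2 = 4/2 = 2.
(Structurally: 2 ring(s) + 0 π bond(s) = 2.)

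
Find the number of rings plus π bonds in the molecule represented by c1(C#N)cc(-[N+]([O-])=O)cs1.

6

Molecular formula from the SMILES: C5H2N2O2S.
DoU = (2C + 2 + N − H − X)/2 = (2·5 + 2 + 2 − 2 − 0)/2 = 12/2 = 6.
(Structurally: 1 ring(s) + 5 π bond(s) = 6.)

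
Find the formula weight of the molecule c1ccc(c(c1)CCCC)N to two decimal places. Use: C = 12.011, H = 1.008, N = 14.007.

Molecular formula: C10H15N.
M = 10×12.011 + 15×1.008 + 1×14.007 = 149.24 g/mol.

149.24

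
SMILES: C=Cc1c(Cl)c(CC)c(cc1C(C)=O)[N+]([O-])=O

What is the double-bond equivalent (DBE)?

Molecular formula from the SMILES: C12H12ClNO3.
DoU = (2C + 2 + N − H − X)/2 = (2·12 + 2 + 1 − 12 − 1)/2 = 14/2 = 7.
(Structurally: 1 ring(s) + 6 π bond(s) = 7.)

7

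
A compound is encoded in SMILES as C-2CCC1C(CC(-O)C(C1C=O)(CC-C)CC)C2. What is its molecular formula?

C16H28O2

Heavy atoms from the SMILES: 16 C, 2 O.
Implicit hydrogens by atom environment:
  8 × C: 2 H each → 16
  5 × C: 1 H each → 5
  2 × C: 3 H each → 6
  1 × C: no H
  1 × O: 1 H
  1 × O: no H
  Total hydrogens = 28.
Molecular formula: C16H28O2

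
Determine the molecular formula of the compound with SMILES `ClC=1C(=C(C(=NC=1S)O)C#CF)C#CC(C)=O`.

C11H5ClFNO2S

Heavy atoms from the SMILES: 11 C, 1 Cl, 1 F, 1 N, 2 O, 1 S.
Implicit hydrogens by atom environment:
  5 × C (aromatic): no H
  5 × C: no H
  1 × C: 3 H
  1 × Cl: no H
  1 × F: no H
  1 × N (aromatic): no H
  1 × O: 1 H
  1 × O: no H
  1 × S: 1 H
  Total hydrogens = 5.
Molecular formula: C11H5ClFNO2S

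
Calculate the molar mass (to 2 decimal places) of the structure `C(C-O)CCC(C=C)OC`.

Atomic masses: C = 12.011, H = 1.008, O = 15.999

Molecular formula: C8H16O2.
M = 8×12.011 + 16×1.008 + 2×15.999 = 144.21 g/mol.

144.21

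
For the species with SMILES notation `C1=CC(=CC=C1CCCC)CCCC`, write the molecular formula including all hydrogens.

C14H22

Heavy atoms from the SMILES: 14 C.
Implicit hydrogens by atom environment:
  6 × C: 2 H each → 12
  4 × C (aromatic): 1 H each → 4
  2 × C: 3 H each → 6
  2 × C (aromatic): no H
  Total hydrogens = 22.
Molecular formula: C14H22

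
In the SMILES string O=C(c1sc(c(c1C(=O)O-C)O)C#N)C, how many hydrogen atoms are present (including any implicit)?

Hydrogens are implicit in SMILES; fill each atom to its normal valence:
  4 × C (aromatic): no H
  3 × C: no H
  3 × O: no H
  2 × C: 3 H each → 6
  1 × N: no H
  1 × O: 1 H
  1 × S (aromatic): no H
  Total hydrogens = 7.

7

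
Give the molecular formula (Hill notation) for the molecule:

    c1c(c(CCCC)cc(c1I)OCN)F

C11H15FINO

Heavy atoms from the SMILES: 11 C, 1 F, 1 I, 1 N, 1 O.
Implicit hydrogens by atom environment:
  4 × C: 2 H each → 8
  4 × C (aromatic): no H
  2 × C (aromatic): 1 H each → 2
  1 × C: 3 H
  1 × F: no H
  1 × I: no H
  1 × N: 2 H
  1 × O: no H
  Total hydrogens = 15.
Molecular formula: C11H15FINO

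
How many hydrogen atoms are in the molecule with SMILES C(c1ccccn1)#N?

Hydrogens are implicit in SMILES; fill each atom to its normal valence:
  4 × C (aromatic): 1 H each → 4
  1 × C (aromatic): no H
  1 × C: no H
  1 × N (aromatic): no H
  1 × N: no H
  Total hydrogens = 4.

4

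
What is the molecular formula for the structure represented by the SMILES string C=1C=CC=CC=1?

Heavy atoms from the SMILES: 6 C.
Implicit hydrogens by atom environment:
  6 × C (aromatic): 1 H each → 6
  Total hydrogens = 6.
Molecular formula: C6H6

C6H6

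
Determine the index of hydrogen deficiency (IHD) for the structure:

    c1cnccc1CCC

4

Molecular formula from the SMILES: C8H11N.
DoU = (2C + 2 + N − H − X)/2 = (2·8 + 2 + 1 − 11 − 0)/2 = 8/2 = 4.
(Structurally: 1 ring(s) + 3 π bond(s) = 4.)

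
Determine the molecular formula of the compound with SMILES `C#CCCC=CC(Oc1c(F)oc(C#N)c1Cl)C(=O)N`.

Heavy atoms from the SMILES: 13 C, 1 Cl, 1 F, 2 N, 3 O.
Implicit hydrogens by atom environment:
  4 × C: 1 H each → 4
  4 × C (aromatic): no H
  3 × C: no H
  2 × C: 2 H each → 4
  2 × O: no H
  1 × Cl: no H
  1 × F: no H
  1 × N: 2 H
  1 × N: no H
  1 × O (aromatic): no H
  Total hydrogens = 10.
Molecular formula: C13H10ClFN2O3

C13H10ClFN2O3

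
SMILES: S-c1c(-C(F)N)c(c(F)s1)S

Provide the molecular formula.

C5H5F2NS3

Heavy atoms from the SMILES: 5 C, 2 F, 1 N, 3 S.
Implicit hydrogens by atom environment:
  4 × C (aromatic): no H
  2 × F: no H
  2 × S: 1 H each → 2
  1 × C: 1 H
  1 × N: 2 H
  1 × S (aromatic): no H
  Total hydrogens = 5.
Molecular formula: C5H5F2NS3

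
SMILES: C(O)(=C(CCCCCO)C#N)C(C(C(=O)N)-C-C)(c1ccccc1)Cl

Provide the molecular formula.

Heavy atoms from the SMILES: 19 C, 1 Cl, 2 N, 3 O.
Implicit hydrogens by atom environment:
  6 × C: 2 H each → 12
  5 × C (aromatic): 1 H each → 5
  5 × C: no H
  2 × O: 1 H each → 2
  1 × C: 3 H
  1 × C: 1 H
  1 × C (aromatic): no H
  1 × Cl: no H
  1 × N: 2 H
  1 × N: no H
  1 × O: no H
  Total hydrogens = 25.
Molecular formula: C19H25ClN2O3

C19H25ClN2O3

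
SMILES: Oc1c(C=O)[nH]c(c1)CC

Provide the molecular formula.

C7H9NO2

Heavy atoms from the SMILES: 7 C, 1 N, 2 O.
Implicit hydrogens by atom environment:
  3 × C (aromatic): no H
  1 × C: 3 H
  1 × C: 2 H
  1 × C (aromatic): 1 H
  1 × C: 1 H
  1 × N (aromatic): 1 H
  1 × O: 1 H
  1 × O: no H
  Total hydrogens = 9.
Molecular formula: C7H9NO2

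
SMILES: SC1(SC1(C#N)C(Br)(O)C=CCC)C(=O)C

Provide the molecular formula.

C10H12BrNO2S2

Heavy atoms from the SMILES: 1 Br, 10 C, 1 N, 2 O, 2 S.
Implicit hydrogens by atom environment:
  5 × C: no H
  2 × C: 3 H each → 6
  2 × C: 1 H each → 2
  1 × Br: no H
  1 × C: 2 H
  1 × N: no H
  1 × O: 1 H
  1 × O: no H
  1 × S: 1 H
  1 × S: no H
  Total hydrogens = 12.
Molecular formula: C10H12BrNO2S2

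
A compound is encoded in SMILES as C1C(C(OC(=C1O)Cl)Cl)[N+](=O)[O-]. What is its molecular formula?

C5H5Cl2NO4

Heavy atoms from the SMILES: 5 C, 2 Cl, 1 N, 4 O.
Implicit hydrogens by atom environment:
  2 × C: 1 H each → 2
  2 × C: no H
  2 × Cl: no H
  2 × O: no H
  1 × C: 2 H
  1 × N (charge +1): no H
  1 × O: 1 H
  1 × O (charge -1): no H
  Total hydrogens = 5.
Molecular formula: C5H5Cl2NO4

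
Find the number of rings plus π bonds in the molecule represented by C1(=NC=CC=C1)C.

4

Molecular formula from the SMILES: C6H7N.
DoU = (2C + 2 + N − H − X)/2 = (2·6 + 2 + 1 − 7 − 0)/2 = 8/2 = 4.
(Structurally: 1 ring(s) + 3 π bond(s) = 4.)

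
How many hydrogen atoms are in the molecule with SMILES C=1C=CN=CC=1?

5

Hydrogens are implicit in SMILES; fill each atom to its normal valence:
  5 × C (aromatic): 1 H each → 5
  1 × N (aromatic): no H
  Total hydrogens = 5.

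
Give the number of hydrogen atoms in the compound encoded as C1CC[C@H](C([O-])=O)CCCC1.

Hydrogens are implicit in SMILES; fill each atom to its normal valence:
  7 × C: 2 H each → 14
  1 × C: 1 H
  1 × C: no H
  1 × O: no H
  1 × O (charge -1): no H
  Total hydrogens = 15.

15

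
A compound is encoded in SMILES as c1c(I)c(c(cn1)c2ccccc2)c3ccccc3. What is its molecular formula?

C17H12IN

Heavy atoms from the SMILES: 17 C, 1 I, 1 N.
Implicit hydrogens by atom environment:
  12 × C (aromatic): 1 H each → 12
  5 × C (aromatic): no H
  1 × I: no H
  1 × N (aromatic): no H
  Total hydrogens = 12.
Molecular formula: C17H12IN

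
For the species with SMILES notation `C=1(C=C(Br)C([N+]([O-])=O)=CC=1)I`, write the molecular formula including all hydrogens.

C6H3BrINO2

Heavy atoms from the SMILES: 1 Br, 6 C, 1 I, 1 N, 2 O.
Implicit hydrogens by atom environment:
  3 × C (aromatic): 1 H each → 3
  3 × C (aromatic): no H
  1 × Br: no H
  1 × I: no H
  1 × N (charge +1): no H
  1 × O: no H
  1 × O (charge -1): no H
  Total hydrogens = 3.
Molecular formula: C6H3BrINO2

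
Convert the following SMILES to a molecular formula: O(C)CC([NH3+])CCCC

C7H18NO+

Heavy atoms from the SMILES: 7 C, 1 N, 1 O.
Implicit hydrogens by atom environment:
  4 × C: 2 H each → 8
  2 × C: 3 H each → 6
  1 × C: 1 H
  1 × N (charge +1): 3 H
  1 × O: no H
  Total hydrogens = 18.
Net charge +1.
Molecular formula: C7H18NO+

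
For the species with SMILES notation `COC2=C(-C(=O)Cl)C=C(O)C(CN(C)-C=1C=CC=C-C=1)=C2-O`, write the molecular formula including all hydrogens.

Heavy atoms from the SMILES: 16 C, 1 Cl, 1 N, 4 O.
Implicit hydrogens by atom environment:
  6 × C (aromatic): 1 H each → 6
  6 × C (aromatic): no H
  2 × C: 3 H each → 6
  2 × O: 1 H each → 2
  2 × O: no H
  1 × C: 2 H
  1 × C: no H
  1 × Cl: no H
  1 × N: no H
  Total hydrogens = 16.
Molecular formula: C16H16ClNO4

C16H16ClNO4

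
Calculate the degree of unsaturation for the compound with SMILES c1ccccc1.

4

Molecular formula from the SMILES: C6H6.
DoU = (2C + 2 + N − H − X)/2 = (2·6 + 2 + 0 − 6 − 0)/2 = 8/2 = 4.
(Structurally: 1 ring(s) + 3 π bond(s) = 4.)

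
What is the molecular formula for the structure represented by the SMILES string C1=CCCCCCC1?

C8H14

Heavy atoms from the SMILES: 8 C.
Implicit hydrogens by atom environment:
  6 × C: 2 H each → 12
  2 × C: 1 H each → 2
  Total hydrogens = 14.
Molecular formula: C8H14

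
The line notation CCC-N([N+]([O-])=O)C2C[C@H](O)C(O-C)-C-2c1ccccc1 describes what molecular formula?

Heavy atoms from the SMILES: 15 C, 2 N, 4 O.
Implicit hydrogens by atom environment:
  5 × C (aromatic): 1 H each → 5
  4 × C: 1 H each → 4
  3 × C: 2 H each → 6
  2 × C: 3 H each → 6
  2 × O: no H
  1 × C (aromatic): no H
  1 × N: no H
  1 × N (charge +1): no H
  1 × O: 1 H
  1 × O (charge -1): no H
  Total hydrogens = 22.
Molecular formula: C15H22N2O4

C15H22N2O4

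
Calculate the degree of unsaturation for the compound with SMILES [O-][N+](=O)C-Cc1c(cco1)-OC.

Molecular formula from the SMILES: C7H9NO4.
DoU = (2C + 2 + N − H − X)/2 = (2·7 + 2 + 1 − 9 − 0)/2 = 8/2 = 4.
(Structurally: 1 ring(s) + 3 π bond(s) = 4.)

4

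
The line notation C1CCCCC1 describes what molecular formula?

Heavy atoms from the SMILES: 6 C.
Implicit hydrogens by atom environment:
  6 × C: 2 H each → 12
  Total hydrogens = 12.
Molecular formula: C6H12

C6H12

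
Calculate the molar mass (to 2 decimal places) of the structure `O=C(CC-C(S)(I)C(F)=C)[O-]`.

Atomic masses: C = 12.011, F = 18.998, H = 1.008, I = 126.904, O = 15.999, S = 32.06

Molecular formula: C6H7FIO2S-.
M = 6×12.011 + 1×18.998 + 7×1.008 + 1×126.904 + 2×15.999 + 1×32.06 = 289.08 g/mol.

289.08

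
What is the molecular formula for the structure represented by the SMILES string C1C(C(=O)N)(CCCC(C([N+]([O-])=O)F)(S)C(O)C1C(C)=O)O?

Heavy atoms from the SMILES: 12 C, 1 F, 2 N, 6 O, 1 S.
Implicit hydrogens by atom environment:
  4 × C: 2 H each → 8
  4 × C: no H
  3 × C: 1 H each → 3
  3 × O: no H
  2 × O: 1 H each → 2
  1 × C: 3 H
  1 × F: no H
  1 × N: 2 H
  1 × N (charge +1): no H
  1 × O (charge -1): no H
  1 × S: 1 H
  Total hydrogens = 19.
Molecular formula: C12H19FN2O6S

C12H19FN2O6S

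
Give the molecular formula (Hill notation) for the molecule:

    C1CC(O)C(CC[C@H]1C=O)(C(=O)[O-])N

Heavy atoms from the SMILES: 9 C, 1 N, 4 O.
Implicit hydrogens by atom environment:
  4 × C: 2 H each → 8
  3 × C: 1 H each → 3
  2 × C: no H
  2 × O: no H
  1 × N: 2 H
  1 × O: 1 H
  1 × O (charge -1): no H
  Total hydrogens = 14.
Net charge -1.
Molecular formula: C9H14NO4-

C9H14NO4-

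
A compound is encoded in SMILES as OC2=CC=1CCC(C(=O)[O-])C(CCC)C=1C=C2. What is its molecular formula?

C14H17O3-

Heavy atoms from the SMILES: 14 C, 3 O.
Implicit hydrogens by atom environment:
  4 × C: 2 H each → 8
  3 × C (aromatic): 1 H each → 3
  3 × C (aromatic): no H
  2 × C: 1 H each → 2
  1 × C: 3 H
  1 × C: no H
  1 × O: 1 H
  1 × O: no H
  1 × O (charge -1): no H
  Total hydrogens = 17.
Net charge -1.
Molecular formula: C14H17O3-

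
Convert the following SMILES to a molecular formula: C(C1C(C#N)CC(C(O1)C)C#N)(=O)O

C9H10N2O3

Heavy atoms from the SMILES: 9 C, 2 N, 3 O.
Implicit hydrogens by atom environment:
  4 × C: 1 H each → 4
  3 × C: no H
  2 × N: no H
  2 × O: no H
  1 × C: 3 H
  1 × C: 2 H
  1 × O: 1 H
  Total hydrogens = 10.
Molecular formula: C9H10N2O3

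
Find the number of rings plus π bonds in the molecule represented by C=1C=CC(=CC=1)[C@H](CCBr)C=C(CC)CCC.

5

Molecular formula from the SMILES: C16H23Br.
DoU = (2C + 2 + N − H − X)/2 = (2·16 + 2 + 0 − 23 − 1)/2 = 10/2 = 5.
(Structurally: 1 ring(s) + 4 π bond(s) = 5.)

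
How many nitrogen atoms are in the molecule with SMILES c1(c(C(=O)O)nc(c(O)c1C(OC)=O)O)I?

The symbol for nitrogen appears 1 time in the SMILES.

1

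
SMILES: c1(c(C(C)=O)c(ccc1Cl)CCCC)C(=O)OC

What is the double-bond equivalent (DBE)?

Molecular formula from the SMILES: C14H17ClO3.
DoU = (2C + 2 + N − H − X)/2 = (2·14 + 2 + 0 − 17 − 1)/2 = 12/2 = 6.
(Structurally: 1 ring(s) + 5 π bond(s) = 6.)

6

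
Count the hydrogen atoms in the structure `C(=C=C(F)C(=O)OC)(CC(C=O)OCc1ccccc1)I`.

Hydrogens are implicit in SMILES; fill each atom to its normal valence:
  5 × C (aromatic): 1 H each → 5
  4 × C: no H
  4 × O: no H
  2 × C: 2 H each → 4
  2 × C: 1 H each → 2
  1 × C: 3 H
  1 × C (aromatic): no H
  1 × F: no H
  1 × I: no H
  Total hydrogens = 14.

14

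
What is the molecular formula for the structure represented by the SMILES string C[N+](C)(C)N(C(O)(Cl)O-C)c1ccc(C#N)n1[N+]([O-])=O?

C10H15ClN5O4+

Heavy atoms from the SMILES: 10 C, 1 Cl, 5 N, 4 O.
Implicit hydrogens by atom environment:
  4 × C: 3 H each → 12
  2 × C (aromatic): 1 H each → 2
  2 × C (aromatic): no H
  2 × C: no H
  2 × N (charge +1): no H
  2 × N: no H
  2 × O: no H
  1 × Cl: no H
  1 × N (aromatic): no H
  1 × O: 1 H
  1 × O (charge -1): no H
  Total hydrogens = 15.
Net charge +1.
Molecular formula: C10H15ClN5O4+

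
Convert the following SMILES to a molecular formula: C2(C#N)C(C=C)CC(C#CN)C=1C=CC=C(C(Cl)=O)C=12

C16H13ClN2O

Heavy atoms from the SMILES: 16 C, 1 Cl, 2 N, 1 O.
Implicit hydrogens by atom environment:
  4 × C: 1 H each → 4
  4 × C: no H
  3 × C (aromatic): 1 H each → 3
  3 × C (aromatic): no H
  2 × C: 2 H each → 4
  1 × Cl: no H
  1 × N: 2 H
  1 × N: no H
  1 × O: no H
  Total hydrogens = 13.
Molecular formula: C16H13ClN2O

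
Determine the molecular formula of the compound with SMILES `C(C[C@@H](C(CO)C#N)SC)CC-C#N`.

C10H16N2OS

Heavy atoms from the SMILES: 10 C, 2 N, 1 O, 1 S.
Implicit hydrogens by atom environment:
  5 × C: 2 H each → 10
  2 × C: 1 H each → 2
  2 × C: no H
  2 × N: no H
  1 × C: 3 H
  1 × O: 1 H
  1 × S: no H
  Total hydrogens = 16.
Molecular formula: C10H16N2OS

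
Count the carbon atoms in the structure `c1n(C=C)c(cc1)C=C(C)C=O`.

The symbol for carbon appears 10 times in the SMILES. Lowercase c denotes aromatic carbon and counts toward C.

10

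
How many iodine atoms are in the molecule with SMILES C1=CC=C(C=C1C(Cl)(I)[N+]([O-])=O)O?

1

The symbol for iodine appears 1 time in the SMILES.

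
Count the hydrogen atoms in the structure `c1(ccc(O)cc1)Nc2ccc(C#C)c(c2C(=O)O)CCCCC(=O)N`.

20

Hydrogens are implicit in SMILES; fill each atom to its normal valence:
  6 × C (aromatic): 1 H each → 6
  6 × C (aromatic): no H
  4 × C: 2 H each → 8
  3 × C: no H
  2 × O: 1 H each → 2
  2 × O: no H
  1 × C: 1 H
  1 × N: 2 H
  1 × N: 1 H
  Total hydrogens = 20.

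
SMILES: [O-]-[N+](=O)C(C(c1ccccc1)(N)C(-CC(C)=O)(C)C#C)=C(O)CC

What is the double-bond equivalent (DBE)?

9

Molecular formula from the SMILES: C18H22N2O4.
DoU = (2C + 2 + N − H − X)/2 = (2·18 + 2 + 2 − 22 − 0)/2 = 18/2 = 9.
(Structurally: 1 ring(s) + 8 π bond(s) = 9.)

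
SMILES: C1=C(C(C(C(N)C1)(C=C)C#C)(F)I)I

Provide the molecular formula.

Heavy atoms from the SMILES: 10 C, 1 F, 2 I, 1 N.
Implicit hydrogens by atom environment:
  4 × C: 1 H each → 4
  4 × C: no H
  2 × C: 2 H each → 4
  2 × I: no H
  1 × F: no H
  1 × N: 2 H
  Total hydrogens = 10.
Molecular formula: C10H10FI2N

C10H10FI2N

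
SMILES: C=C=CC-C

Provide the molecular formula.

C5H8

Heavy atoms from the SMILES: 5 C.
Implicit hydrogens by atom environment:
  2 × C: 2 H each → 4
  1 × C: 3 H
  1 × C: 1 H
  1 × C: no H
  Total hydrogens = 8.
Molecular formula: C5H8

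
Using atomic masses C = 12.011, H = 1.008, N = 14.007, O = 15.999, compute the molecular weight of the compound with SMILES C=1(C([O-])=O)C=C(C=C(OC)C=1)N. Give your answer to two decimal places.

166.16

Molecular formula: C8H8NO3-.
M = 8×12.011 + 8×1.008 + 1×14.007 + 3×15.999 = 166.16 g/mol.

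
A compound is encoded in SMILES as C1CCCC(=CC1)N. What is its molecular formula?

C7H13N

Heavy atoms from the SMILES: 7 C, 1 N.
Implicit hydrogens by atom environment:
  5 × C: 2 H each → 10
  1 × C: 1 H
  1 × C: no H
  1 × N: 2 H
  Total hydrogens = 13.
Molecular formula: C7H13N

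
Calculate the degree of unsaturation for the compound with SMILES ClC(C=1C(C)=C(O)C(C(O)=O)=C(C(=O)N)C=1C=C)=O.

Molecular formula from the SMILES: C12H10ClNO5.
DoU = (2C + 2 + N − H − X)/2 = (2·12 + 2 + 1 − 10 − 1)/2 = 16/2 = 8.
(Structurally: 1 ring(s) + 7 π bond(s) = 8.)

8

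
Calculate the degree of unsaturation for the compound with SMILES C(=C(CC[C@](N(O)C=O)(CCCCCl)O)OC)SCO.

2

Molecular formula from the SMILES: C12H22ClNO5S.
DoU = (2C + 2 + N − H − X)/2 = (2·12 + 2 + 1 − 22 − 1)/2 = 4/2 = 2.
(Structurally: 0 ring(s) + 2 π bond(s) = 2.)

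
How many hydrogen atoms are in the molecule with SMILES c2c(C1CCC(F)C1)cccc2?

Hydrogens are implicit in SMILES; fill each atom to its normal valence:
  5 × C (aromatic): 1 H each → 5
  3 × C: 2 H each → 6
  2 × C: 1 H each → 2
  1 × C (aromatic): no H
  1 × F: no H
  Total hydrogens = 13.

13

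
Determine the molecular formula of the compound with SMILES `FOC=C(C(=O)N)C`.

Heavy atoms from the SMILES: 4 C, 1 F, 1 N, 2 O.
Implicit hydrogens by atom environment:
  2 × C: no H
  2 × O: no H
  1 × C: 3 H
  1 × C: 1 H
  1 × F: no H
  1 × N: 2 H
  Total hydrogens = 6.
Molecular formula: C4H6FNO2

C4H6FNO2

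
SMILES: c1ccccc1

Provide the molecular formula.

Heavy atoms from the SMILES: 6 C.
Implicit hydrogens by atom environment:
  6 × C (aromatic): 1 H each → 6
  Total hydrogens = 6.
Molecular formula: C6H6

C6H6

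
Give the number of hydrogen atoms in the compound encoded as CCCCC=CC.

Hydrogens are implicit in SMILES; fill each atom to its normal valence:
  3 × C: 2 H each → 6
  2 × C: 3 H each → 6
  2 × C: 1 H each → 2
  Total hydrogens = 14.

14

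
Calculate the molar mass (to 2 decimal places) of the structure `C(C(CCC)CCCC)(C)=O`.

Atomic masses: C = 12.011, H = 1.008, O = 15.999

Molecular formula: C10H20O.
M = 10×12.011 + 20×1.008 + 1×15.999 = 156.27 g/mol.

156.27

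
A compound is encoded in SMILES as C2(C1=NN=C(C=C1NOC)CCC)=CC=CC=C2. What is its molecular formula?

Heavy atoms from the SMILES: 14 C, 3 N, 1 O.
Implicit hydrogens by atom environment:
  6 × C (aromatic): 1 H each → 6
  4 × C (aromatic): no H
  2 × C: 3 H each → 6
  2 × C: 2 H each → 4
  2 × N (aromatic): no H
  1 × N: 1 H
  1 × O: no H
  Total hydrogens = 17.
Molecular formula: C14H17N3O

C14H17N3O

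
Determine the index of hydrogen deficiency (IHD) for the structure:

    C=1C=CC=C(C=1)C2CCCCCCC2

Molecular formula from the SMILES: C14H20.
DoU = (2C + 2 + N − H − X)/2 = (2·14 + 2 + 0 − 20 − 0)/2 = 10/2 = 5.
(Structurally: 2 ring(s) + 3 π bond(s) = 5.)

5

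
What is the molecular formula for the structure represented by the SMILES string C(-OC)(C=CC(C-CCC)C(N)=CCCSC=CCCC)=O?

C18H31NO2S

Heavy atoms from the SMILES: 18 C, 1 N, 2 O, 1 S.
Implicit hydrogens by atom environment:
  7 × C: 2 H each → 14
  6 × C: 1 H each → 6
  3 × C: 3 H each → 9
  2 × C: no H
  2 × O: no H
  1 × N: 2 H
  1 × S: no H
  Total hydrogens = 31.
Molecular formula: C18H31NO2S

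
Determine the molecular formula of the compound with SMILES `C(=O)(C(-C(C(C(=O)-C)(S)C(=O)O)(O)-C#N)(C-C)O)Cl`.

C10H12ClNO6S

Heavy atoms from the SMILES: 10 C, 1 Cl, 1 N, 6 O, 1 S.
Implicit hydrogens by atom environment:
  7 × C: no H
  3 × O: 1 H each → 3
  3 × O: no H
  2 × C: 3 H each → 6
  1 × C: 2 H
  1 × Cl: no H
  1 × N: no H
  1 × S: 1 H
  Total hydrogens = 12.
Molecular formula: C10H12ClNO6S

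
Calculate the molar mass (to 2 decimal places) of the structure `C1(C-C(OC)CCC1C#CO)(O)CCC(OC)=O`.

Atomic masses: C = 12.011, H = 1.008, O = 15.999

256.30

Molecular formula: C13H20O5.
M = 13×12.011 + 20×1.008 + 5×15.999 = 256.30 g/mol.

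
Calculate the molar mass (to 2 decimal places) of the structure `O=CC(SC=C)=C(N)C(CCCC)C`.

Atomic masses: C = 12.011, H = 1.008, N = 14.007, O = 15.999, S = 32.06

Molecular formula: C11H19NOS.
M = 11×12.011 + 19×1.008 + 1×14.007 + 1×15.999 + 1×32.06 = 213.34 g/mol.

213.34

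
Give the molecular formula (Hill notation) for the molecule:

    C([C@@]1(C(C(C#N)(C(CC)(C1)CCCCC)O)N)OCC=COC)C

Heavy atoms from the SMILES: 19 C, 2 N, 3 O.
Implicit hydrogens by atom environment:
  8 × C: 2 H each → 16
  4 × C: 3 H each → 12
  4 × C: no H
  3 × C: 1 H each → 3
  2 × O: no H
  1 × N: 2 H
  1 × N: no H
  1 × O: 1 H
  Total hydrogens = 34.
Molecular formula: C19H34N2O3

C19H34N2O3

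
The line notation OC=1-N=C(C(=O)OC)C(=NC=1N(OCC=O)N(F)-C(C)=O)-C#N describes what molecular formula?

Heavy atoms from the SMILES: 11 C, 1 F, 5 N, 6 O.
Implicit hydrogens by atom environment:
  5 × O: no H
  4 × C (aromatic): no H
  3 × C: no H
  3 × N: no H
  2 × C: 3 H each → 6
  2 × N (aromatic): no H
  1 × C: 2 H
  1 × C: 1 H
  1 × F: no H
  1 × O: 1 H
  Total hydrogens = 10.
Molecular formula: C11H10FN5O6

C11H10FN5O6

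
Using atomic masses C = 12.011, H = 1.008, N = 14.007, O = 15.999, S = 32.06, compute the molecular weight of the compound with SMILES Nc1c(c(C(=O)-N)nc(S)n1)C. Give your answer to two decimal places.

Molecular formula: C6H8N4OS.
M = 6×12.011 + 8×1.008 + 4×14.007 + 1×15.999 + 1×32.06 = 184.22 g/mol.

184.22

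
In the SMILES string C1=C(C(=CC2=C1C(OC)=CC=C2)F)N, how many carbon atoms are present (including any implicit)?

11

The symbol for carbon appears 11 times in the SMILES.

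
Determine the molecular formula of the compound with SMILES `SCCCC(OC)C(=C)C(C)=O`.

Heavy atoms from the SMILES: 9 C, 2 O, 1 S.
Implicit hydrogens by atom environment:
  4 × C: 2 H each → 8
  2 × C: 3 H each → 6
  2 × C: no H
  2 × O: no H
  1 × C: 1 H
  1 × S: 1 H
  Total hydrogens = 16.
Molecular formula: C9H16O2S

C9H16O2S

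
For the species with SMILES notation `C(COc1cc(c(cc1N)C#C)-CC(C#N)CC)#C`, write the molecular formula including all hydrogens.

Heavy atoms from the SMILES: 16 C, 2 N, 1 O.
Implicit hydrogens by atom environment:
  4 × C (aromatic): no H
  3 × C: 2 H each → 6
  3 × C: 1 H each → 3
  3 × C: no H
  2 × C (aromatic): 1 H each → 2
  1 × C: 3 H
  1 × N: 2 H
  1 × N: no H
  1 × O: no H
  Total hydrogens = 16.
Molecular formula: C16H16N2O

C16H16N2O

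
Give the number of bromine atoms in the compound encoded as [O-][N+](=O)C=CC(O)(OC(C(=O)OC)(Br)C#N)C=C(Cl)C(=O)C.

The symbol for bromine appears 1 time in the SMILES.

1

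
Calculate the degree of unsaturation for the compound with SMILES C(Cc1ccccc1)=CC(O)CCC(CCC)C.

Molecular formula from the SMILES: C17H26O.
DoU = (2C + 2 + N − H − X)/2 = (2·17 + 2 + 0 − 26 − 0)/2 = 10/2 = 5.
(Structurally: 1 ring(s) + 4 π bond(s) = 5.)

5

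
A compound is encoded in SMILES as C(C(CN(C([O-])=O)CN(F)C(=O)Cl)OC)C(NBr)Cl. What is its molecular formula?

C8H12BrCl2FN3O4-

Heavy atoms from the SMILES: 1 Br, 8 C, 2 Cl, 1 F, 3 N, 4 O.
Implicit hydrogens by atom environment:
  3 × C: 2 H each → 6
  3 × O: no H
  2 × C: 1 H each → 2
  2 × C: no H
  2 × Cl: no H
  2 × N: no H
  1 × Br: no H
  1 × C: 3 H
  1 × F: no H
  1 × N: 1 H
  1 × O (charge -1): no H
  Total hydrogens = 12.
Net charge -1.
Molecular formula: C8H12BrCl2FN3O4-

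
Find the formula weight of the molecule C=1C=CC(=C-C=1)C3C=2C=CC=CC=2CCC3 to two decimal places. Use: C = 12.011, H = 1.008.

Molecular formula: C16H16.
M = 16×12.011 + 16×1.008 = 208.30 g/mol.

208.30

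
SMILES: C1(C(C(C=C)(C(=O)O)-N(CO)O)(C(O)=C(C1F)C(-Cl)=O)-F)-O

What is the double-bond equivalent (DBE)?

Molecular formula from the SMILES: C11H12ClF2NO7.
DoU = (2C + 2 + N − H − X)/2 = (2·11 + 2 + 1 − 12 − 3)/2 = 10/2 = 5.
(Structurally: 1 ring(s) + 4 π bond(s) = 5.)

5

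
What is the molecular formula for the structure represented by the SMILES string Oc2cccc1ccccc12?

Heavy atoms from the SMILES: 10 C, 1 O.
Implicit hydrogens by atom environment:
  7 × C (aromatic): 1 H each → 7
  3 × C (aromatic): no H
  1 × O: 1 H
  Total hydrogens = 8.
Molecular formula: C10H8O

C10H8O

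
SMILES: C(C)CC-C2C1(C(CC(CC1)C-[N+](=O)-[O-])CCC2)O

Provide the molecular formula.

Heavy atoms from the SMILES: 15 C, 1 N, 3 O.
Implicit hydrogens by atom environment:
  10 × C: 2 H each → 20
  3 × C: 1 H each → 3
  1 × C: 3 H
  1 × C: no H
  1 × N (charge +1): no H
  1 × O: 1 H
  1 × O: no H
  1 × O (charge -1): no H
  Total hydrogens = 27.
Molecular formula: C15H27NO3

C15H27NO3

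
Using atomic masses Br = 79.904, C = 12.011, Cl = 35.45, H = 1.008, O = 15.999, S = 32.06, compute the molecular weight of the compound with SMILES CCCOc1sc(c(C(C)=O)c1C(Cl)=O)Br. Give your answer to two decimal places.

Molecular formula: C10H10BrClO3S.
M = 1×79.904 + 10×12.011 + 1×35.45 + 10×1.008 + 3×15.999 + 1×32.06 = 325.60 g/mol.

325.60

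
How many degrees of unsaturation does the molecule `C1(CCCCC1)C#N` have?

3

Molecular formula from the SMILES: C7H11N.
DoU = (2C + 2 + N − H − X)/2 = (2·7 + 2 + 1 − 11 − 0)/2 = 6/2 = 3.
(Structurally: 1 ring(s) + 2 π bond(s) = 3.)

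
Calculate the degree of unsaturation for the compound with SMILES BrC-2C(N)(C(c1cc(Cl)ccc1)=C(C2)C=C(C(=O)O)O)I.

Molecular formula from the SMILES: C14H12BrClINO3.
DoU = (2C + 2 + N − H − X)/2 = (2·14 + 2 + 1 − 12 − 3)/2 = 16/2 = 8.
(Structurally: 2 ring(s) + 6 π bond(s) = 8.)

8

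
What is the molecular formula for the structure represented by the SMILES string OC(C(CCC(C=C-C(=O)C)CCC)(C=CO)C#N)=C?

C16H23NO3

Heavy atoms from the SMILES: 16 C, 1 N, 3 O.
Implicit hydrogens by atom environment:
  5 × C: 2 H each → 10
  5 × C: 1 H each → 5
  4 × C: no H
  2 × C: 3 H each → 6
  2 × O: 1 H each → 2
  1 × N: no H
  1 × O: no H
  Total hydrogens = 23.
Molecular formula: C16H23NO3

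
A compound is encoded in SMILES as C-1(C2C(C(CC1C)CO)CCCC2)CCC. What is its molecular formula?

C15H28O

Heavy atoms from the SMILES: 15 C, 1 O.
Implicit hydrogens by atom environment:
  8 × C: 2 H each → 16
  5 × C: 1 H each → 5
  2 × C: 3 H each → 6
  1 × O: 1 H
  Total hydrogens = 28.
Molecular formula: C15H28O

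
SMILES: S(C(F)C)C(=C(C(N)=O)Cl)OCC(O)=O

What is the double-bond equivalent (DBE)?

Molecular formula from the SMILES: C7H9ClFNO4S.
DoU = (2C + 2 + N − H − X)/2 = (2·7 + 2 + 1 − 9 − 2)/2 = 6/2 = 3.
(Structurally: 0 ring(s) + 3 π bond(s) = 3.)

3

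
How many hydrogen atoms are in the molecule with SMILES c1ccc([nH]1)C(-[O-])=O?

4

Hydrogens are implicit in SMILES; fill each atom to its normal valence:
  3 × C (aromatic): 1 H each → 3
  1 × C (aromatic): no H
  1 × C: no H
  1 × N (aromatic): 1 H
  1 × O: no H
  1 × O (charge -1): no H
  Total hydrogens = 4.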